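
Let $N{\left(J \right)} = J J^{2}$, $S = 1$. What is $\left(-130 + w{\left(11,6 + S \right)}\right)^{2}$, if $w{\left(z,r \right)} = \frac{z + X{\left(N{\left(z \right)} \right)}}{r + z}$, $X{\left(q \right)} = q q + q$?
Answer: $\frac{3134893336969}{324} \approx 9.6756 \cdot 10^{9}$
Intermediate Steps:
$N{\left(J \right)} = J^{3}$
$X{\left(q \right)} = q + q^{2}$ ($X{\left(q \right)} = q^{2} + q = q + q^{2}$)
$w{\left(z,r \right)} = \frac{z + z^{3} \left(1 + z^{3}\right)}{r + z}$
$\left(-130 + w{\left(11,6 + S \right)}\right)^{2} = \left(-130 + \frac{11 + 11^{3} + 11^{6}}{\left(6 + 1\right) + 11}\right)^{2} = \left(-130 + \frac{11 + 1331 + 1771561}{7 + 11}\right)^{2} = \left(-130 + \frac{1}{18} \cdot 1772903\right)^{2} = \left(-130 + \frac{1772903}{18}\right)^{2} = \left(\frac{1770563}{18}\right)^{2} = \frac{3134893336969}{324}$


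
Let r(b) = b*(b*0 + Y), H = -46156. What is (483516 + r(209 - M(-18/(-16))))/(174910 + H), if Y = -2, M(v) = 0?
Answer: 241549/64377 ≈ 3.7521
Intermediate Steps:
r(b) = -2*b (r(b) = b*(b*0 - 2) = b*(0 - 2) = b*(-2) = -2*b)
(483516 + r(209 - M(-18/(-16))))/(174910 + H) = (483516 - 2*(209 - 1*0))/(174910 - 46156) = (483516 - 2*(209 + 0))/128754 = (483516 - 2*209)*(1/128754) = (483516 - 418)*(1/128754) = 483098*(1/128754) = 241549/64377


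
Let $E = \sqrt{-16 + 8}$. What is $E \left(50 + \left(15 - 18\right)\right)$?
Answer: $94 i \sqrt{2} \approx 132.94 i$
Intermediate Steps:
$E = 2 i \sqrt{2}$ ($E = \sqrt{-8} = 2 i \sqrt{2} \approx 2.8284 i$)
$E \left(50 + \left(15 - 18\right)\right) = 2 i \sqrt{2} \left(50 + \left(15 - 18\right)\right) = 2 i \sqrt{2} \left(50 - 3\right) = 2 i \sqrt{2} \cdot 47 = 94 i \sqrt{2}$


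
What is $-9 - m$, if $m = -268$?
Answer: $259$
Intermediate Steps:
$-9 - m = -9 - -268 = -9 + 268 = 259$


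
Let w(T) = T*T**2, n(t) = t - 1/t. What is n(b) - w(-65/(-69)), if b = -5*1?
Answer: -9257341/1642545 ≈ -5.6360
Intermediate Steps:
b = -5
w(T) = T**3
n(b) - w(-65/(-69)) = (-5 - 1/(-5)) - (-65/(-69))**3 = (-5 - 1*(-1/5)) - (-65*(-1/69))**3 = (-5 + 1/5) - (65/69)**3 = -24/5 - 1*274625/328509 = -24/5 - 274625/328509 = -9257341/1642545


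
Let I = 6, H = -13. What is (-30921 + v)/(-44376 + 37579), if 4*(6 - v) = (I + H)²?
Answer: 123709/27188 ≈ 4.5501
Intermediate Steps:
v = -25/4 (v = 6 - (6 - 13)²/4 = 6 - ¼*(-7)² = 6 - ¼*49 = 6 - 49/4 = -25/4 ≈ -6.2500)
(-30921 + v)/(-44376 + 37579) = (-30921 - 25/4)/(-44376 + 37579) = -123709/4/(-6797) = -123709/4*(-1/6797) = 123709/27188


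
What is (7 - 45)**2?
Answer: 1444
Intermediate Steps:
(7 - 45)**2 = (-38)**2 = 1444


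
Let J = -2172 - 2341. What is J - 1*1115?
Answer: -5628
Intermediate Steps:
J = -4513
J - 1*1115 = -4513 - 1*1115 = -4513 - 1115 = -5628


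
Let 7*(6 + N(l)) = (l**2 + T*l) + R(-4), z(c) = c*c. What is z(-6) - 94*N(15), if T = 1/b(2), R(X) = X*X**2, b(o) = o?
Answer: -11639/7 ≈ -1662.7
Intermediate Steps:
z(c) = c**2
R(X) = X**3
T = 1/2 ≈ 0.50000
N(l) = -106/7 + l**2/7 + l/14 (N(l) = -6 + ((l**2 + l/2) + (-4)**3)/7 = -6 + ((l**2 + l/2) - 64)/7 = -6 + (-64 + l**2 + l/2)/7 = -6 + (-64/7 + l**2/7 + l/14) = -106/7 + l**2/7 + l/14)
z(-6) - 94*N(15) = (-6)**2 - 94*(-106/7 + (1/7)*15**2 + (1/14)*15) = 36 - 94*(-106/7 + (1/7)*225 + 15/14) = 36 - 94*(-106/7 + 225/7 + 15/14) = 36 - 94*253/14 = 36 - 11891/7 = -11639/7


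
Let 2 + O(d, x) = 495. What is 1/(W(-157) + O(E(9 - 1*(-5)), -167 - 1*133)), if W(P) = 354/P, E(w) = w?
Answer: 157/77047 ≈ 0.0020377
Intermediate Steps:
O(d, x) = 493 (O(d, x) = -2 + 495 = 493)
1/(W(-157) + O(E(9 - 1*(-5)), -167 - 1*133)) = 1/(354/(-157) + 493) = 1/(354*(-1/157) + 493) = 1/(-354/157 + 493) = 1/(77047/157) = 157/77047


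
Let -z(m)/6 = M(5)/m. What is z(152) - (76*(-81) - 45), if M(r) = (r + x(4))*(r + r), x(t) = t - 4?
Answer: 235563/38 ≈ 6199.0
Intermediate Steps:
x(t) = -4 + t
M(r) = 2*r² (M(r) = (r + (-4 + 4))*(r + r) = (r + 0)*(2*r) = r*(2*r) = 2*r²)
z(m) = -300/m (z(m) = -6*2*5²/m = -6*2*25/m = -300/m)
z(152) - (76*(-81) - 45) = -300/152 - (76*(-81) - 45) = -300*1/152 - (-6156 - 45) = -75/38 - 1*(-6201) = -75/38 + 6201 = 235563/38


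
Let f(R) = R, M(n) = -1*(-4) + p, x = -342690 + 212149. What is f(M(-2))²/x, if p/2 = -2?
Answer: 0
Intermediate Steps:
p = -4 (p = 2*(-2) = -4)
x = -130541
M(n) = 0 (M(n) = -1*(-4) - 4 = 4 - 4 = 0)
f(M(-2))²/x = 0²/(-130541) = 0*(-1/130541) = 0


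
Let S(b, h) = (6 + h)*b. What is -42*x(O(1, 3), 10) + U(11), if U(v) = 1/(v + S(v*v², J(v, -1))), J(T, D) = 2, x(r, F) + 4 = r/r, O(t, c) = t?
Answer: 1343035/10659 ≈ 126.00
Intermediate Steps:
x(r, F) = -3 (x(r, F) = -4 + r/r = -4 + 1 = -3)
S(b, h) = b*(6 + h)
U(v) = 1/(v + 8*v³) (U(v) = 1/(v + (v*v²)*(6 + 2)) = 1/(v + v³*8) = 1/(v + 8*v³))
-42*x(O(1, 3), 10) + U(11) = -42*(-3) + 1/(11 + 8*11³) = 126 + 1/(11 + 8*1331) = 126 + 1/(11 + 10648) = 126 + 1/10659 = 1343035/10659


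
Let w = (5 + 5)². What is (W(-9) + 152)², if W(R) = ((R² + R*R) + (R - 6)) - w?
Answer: 39601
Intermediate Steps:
w = 100 (w = 10² = 100)
W(R) = -106 + R + 2*R² (W(R) = ((R² + R*R) + (R - 6)) - 1*100 = ((R² + R²) + (-6 + R)) - 100 = (2*R² + (-6 + R)) - 100 = (-6 + R + 2*R²) - 100 = -106 + R + 2*R²)
(W(-9) + 152)² = ((-106 - 9 + 2*(-9)²) + 152)² = ((-106 - 9 + 2*81) + 152)² = ((-106 - 9 + 162) + 152)² = (47 + 152)² = 199² = 39601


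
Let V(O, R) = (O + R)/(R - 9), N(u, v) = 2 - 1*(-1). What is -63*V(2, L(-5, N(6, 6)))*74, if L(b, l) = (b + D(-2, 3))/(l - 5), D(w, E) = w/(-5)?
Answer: 200466/67 ≈ 2992.0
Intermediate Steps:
D(w, E) = -w/5 (D(w, E) = w*(-⅕) = -w/5)
N(u, v) = 3 (N(u, v) = 2 + 1 = 3)
L(b, l) = (⅖ + b)/(-5 + l) (L(b, l) = (b - ⅕*(-2))/(l - 5) = (b + ⅖)/(-5 + l) = (⅖ + b)/(-5 + l))
V(O, R) = (O + R)/(-9 + R)
-63*V(2, L(-5, N(6, 6)))*74 = -63*(2 + (⅖ - 5)/(-5 + 3))/(-9 + (⅖ - 5)/(-5 + 3))*74 = -63*(2 - 23/5/(-2))/(-9 - 23/5/(-2))*74 = -63*(2 - ½*(-23/5))/(-9 - ½*(-23/5))*74 = -63*(2 + 23/10)/(-9 + 23/10)*74 = -63*43/((-67/10)*10)*74 = -(-630)*43/(67*10)*74 = -63*(-43/67)*74 = (2709/67)*74 = 200466/67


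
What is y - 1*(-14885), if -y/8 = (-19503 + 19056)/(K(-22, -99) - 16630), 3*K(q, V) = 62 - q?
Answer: 41186199/2767 ≈ 14885.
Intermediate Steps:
K(q, V) = 62/3 - q/3 (K(q, V) = (62 - q)/3 = 62/3 - q/3)
y = -596/2767 (y = -8*(-19503 + 19056)/((62/3 - 1/3*(-22)) - 16630) = -(-3576)/((62/3 + 22/3) - 16630) = -(-3576)/(28 - 16630) = -(-3576)/(-16602) = -(-3576)*(-1)/16602 = -8*149/5534 = -596/2767 ≈ -0.21540)
y - 1*(-14885) = -596/2767 - 1*(-14885) = -596/2767 + 14885 = 41186199/2767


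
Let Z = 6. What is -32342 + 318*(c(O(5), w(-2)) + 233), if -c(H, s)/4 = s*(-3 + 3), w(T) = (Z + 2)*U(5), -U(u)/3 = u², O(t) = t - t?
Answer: 41752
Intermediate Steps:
O(t) = 0
U(u) = -3*u²
w(T) = -600 (w(T) = (6 + 2)*(-3*5²) = 8*(-3*25) = 8*(-75) = -600)
c(H, s) = 0 (c(H, s) = -4*s*(-3 + 3) = -4*s*0 = -4*0 = 0)
-32342 + 318*(c(O(5), w(-2)) + 233) = -32342 + 318*(0 + 233) = -32342 + 318*233 = -32342 + 74094 = 41752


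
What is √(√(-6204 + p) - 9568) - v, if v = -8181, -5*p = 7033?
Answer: 8181 + √(-239200 + 5*I*√190265)/5 ≈ 8181.4 + 97.817*I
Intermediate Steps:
p = -7033/5 (p = -⅕*7033 = -7033/5 ≈ -1406.6)
√(√(-6204 + p) - 9568) - v = √(√(-6204 - 7033/5) - 9568) - 1*(-8181) = √(√(-38053/5) - 9568) + 8181 = √(I*√190265/5 - 9568) + 8181 = √(-9568 + I*√190265/5) + 8181 = 8181 + √(-9568 + I*√190265/5)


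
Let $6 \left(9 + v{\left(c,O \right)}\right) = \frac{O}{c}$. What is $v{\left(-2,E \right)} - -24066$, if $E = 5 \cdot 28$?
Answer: $\frac{72136}{3} \approx 24045.0$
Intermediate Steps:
$E = 140$
$v{\left(c,O \right)} = -9 + \frac{O}{6 c}$ ($v{\left(c,O \right)} = -9 + \frac{O \frac{1}{c}}{6} = -9 + \frac{O}{6 c}$)
$v{\left(-2,E \right)} - -24066 = \left(-9 + \frac{1}{6} \cdot 140 \frac{1}{-2}\right) - -24066 = \left(-9 + \frac{1}{6} \cdot 140 \left(- \frac{1}{2}\right)\right) + 24066 = \left(-9 - \frac{35}{3}\right) + 24066 = - \frac{62}{3} + 24066 = \frac{72136}{3}$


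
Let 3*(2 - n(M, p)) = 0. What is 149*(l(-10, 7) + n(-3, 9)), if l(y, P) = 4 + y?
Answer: -596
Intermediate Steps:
n(M, p) = 2 (n(M, p) = 2 - ⅓*0 = 2 + 0 = 2)
149*(l(-10, 7) + n(-3, 9)) = 149*((4 - 10) + 2) = 149*(-6 + 2) = 149*(-4) = -596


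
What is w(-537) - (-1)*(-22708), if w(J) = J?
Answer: -23245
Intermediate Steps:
w(-537) - (-1)*(-22708) = -537 - (-1)*(-22708) = -537 - 1*22708 = -537 - 22708 = -23245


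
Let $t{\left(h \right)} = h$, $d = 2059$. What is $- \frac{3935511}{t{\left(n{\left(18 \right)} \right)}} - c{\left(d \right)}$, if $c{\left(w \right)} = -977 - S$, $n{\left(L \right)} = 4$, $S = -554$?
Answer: $- \frac{3933819}{4} \approx -9.8346 \cdot 10^{5}$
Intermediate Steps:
$c{\left(w \right)} = -423$ ($c{\left(w \right)} = -977 - -554 = -977 + 554 = -423$)
$- \frac{3935511}{t{\left(n{\left(18 \right)} \right)}} - c{\left(d \right)} = - \frac{3935511}{4} - -423 = \left(-3935511\right) \frac{1}{4} + 423 = - \frac{3935511}{4} + 423 = - \frac{3933819}{4}$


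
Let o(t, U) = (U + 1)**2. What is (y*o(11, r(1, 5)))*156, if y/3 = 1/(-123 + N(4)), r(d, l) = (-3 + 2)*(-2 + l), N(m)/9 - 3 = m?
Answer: -156/5 ≈ -31.200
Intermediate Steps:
N(m) = 27 + 9*m
r(d, l) = 2 - l (r(d, l) = -(-2 + l) = 2 - l)
y = -1/20 (y = 3/(-123 + (27 + 9*4)) = 3/(-123 + (27 + 36)) = 3/(-123 + 63) = 3/(-60) = 3*(-1/60) = -1/20 ≈ -0.050000)
o(t, U) = (1 + U)**2
(y*o(11, r(1, 5)))*156 = -(1 + (2 - 1*5))**2/20*156 = -(1 + (2 - 5))**2/20*156 = -(1 - 3)**2/20*156 = -1/20*(-2)**2*156 = -1/20*4*156 = -1/5*156 = -156/5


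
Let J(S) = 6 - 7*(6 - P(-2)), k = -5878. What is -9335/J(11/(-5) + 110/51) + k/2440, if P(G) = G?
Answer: 44967/244 ≈ 184.29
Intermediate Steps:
J(S) = -50 (J(S) = 6 - 7*(6 - 1*(-2)) = 6 - 7*(6 + 2) = 6 - 7*8 = 6 - 56 = -50)
-9335/J(11/(-5) + 110/51) + k/2440 = -9335/(-50) - 5878/2440 = -9335*(-1/50) - 5878*1/2440 = 1867/10 - 2939/1220 = 44967/244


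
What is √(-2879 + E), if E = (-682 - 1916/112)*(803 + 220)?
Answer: I*√140740859/14 ≈ 847.39*I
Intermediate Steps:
E = -20025225/28 (E = (-682 - 1916*1/112)*1023 = (-682 - 479/28)*1023 = -19575/28*1023 = -20025225/28 ≈ -7.1519e+5)
√(-2879 + E) = √(-2879 - 20025225/28) = √(-20105837/28) = I*√140740859/14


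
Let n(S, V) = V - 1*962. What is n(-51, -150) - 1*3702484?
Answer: -3703596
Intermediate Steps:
n(S, V) = -962 + V (n(S, V) = V - 962 = -962 + V)
n(-51, -150) - 1*3702484 = (-962 - 150) - 1*3702484 = -1112 - 3702484 = -3703596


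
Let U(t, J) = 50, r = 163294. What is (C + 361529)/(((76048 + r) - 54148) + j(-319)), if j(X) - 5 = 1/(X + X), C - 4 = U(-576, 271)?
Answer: 230689954/118156961 ≈ 1.9524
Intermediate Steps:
C = 54 (C = 4 + 50 = 54)
j(X) = 5 + 1/(2*X) (j(X) = 5 + 1/(X + X) = 5 + 1/(2*X))
(C + 361529)/(((76048 + r) - 54148) + j(-319)) = (54 + 361529)/(((76048 + 163294) - 54148) + (5 + (½)/(-319))) = 361583/((239342 - 54148) + (5 + (½)*(-1/319))) = 361583/(185194 + (5 - 1/638)) = 361583/(185194 + 3189/638) = 361583/(118156961/638) = 361583*(638/118156961) = 230689954/118156961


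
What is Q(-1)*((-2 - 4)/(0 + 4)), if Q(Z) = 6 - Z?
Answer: -21/2 ≈ -10.500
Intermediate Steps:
Q(-1)*((-2 - 4)/(0 + 4)) = (6 - 1*(-1))*((-2 - 4)/(0 + 4)) = (6 + 1)*(-6/4) = 7*(-6*¼) = 7*(-3/2) = -21/2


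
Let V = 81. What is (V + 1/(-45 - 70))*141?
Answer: 1313274/115 ≈ 11420.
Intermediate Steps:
(V + 1/(-45 - 70))*141 = (81 + 1/(-45 - 70))*141 = (81 + 1/(-115))*141 = (81 - 1/115)*141 = (9314/115)*141 = 1313274/115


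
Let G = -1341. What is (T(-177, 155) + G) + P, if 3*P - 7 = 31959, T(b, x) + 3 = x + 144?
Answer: 28831/3 ≈ 9610.3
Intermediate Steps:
T(b, x) = 141 + x (T(b, x) = -3 + (x + 144) = -3 + (144 + x) = 141 + x)
P = 31966/3 (P = 7/3 + (1/3)*31959 = 7/3 + 10653 = 31966/3 ≈ 10655.)
(T(-177, 155) + G) + P = ((141 + 155) - 1341) + 31966/3 = (296 - 1341) + 31966/3 = -1045 + 31966/3 = 28831/3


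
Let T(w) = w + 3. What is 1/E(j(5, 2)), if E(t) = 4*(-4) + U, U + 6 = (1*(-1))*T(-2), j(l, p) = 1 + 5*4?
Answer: -1/23 ≈ -0.043478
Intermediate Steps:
T(w) = 3 + w
j(l, p) = 21 (j(l, p) = 1 + 20 = 21)
U = -7 (U = -6 + (1*(-1))*(3 - 2) = -6 - 1*1 = -6 - 1 = -7)
E(t) = -23 (E(t) = 4*(-4) - 7 = -16 - 7 = -23)
1/E(j(5, 2)) = 1/(-23) = -1/23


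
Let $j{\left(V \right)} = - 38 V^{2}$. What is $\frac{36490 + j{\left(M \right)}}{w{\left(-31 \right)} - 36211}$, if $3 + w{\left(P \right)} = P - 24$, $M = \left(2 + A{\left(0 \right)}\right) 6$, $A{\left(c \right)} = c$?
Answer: $- \frac{31018}{36269} \approx -0.85522$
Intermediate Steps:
$M = 12$ ($M = \left(2 + 0\right) 6 = 2 \cdot 6 = 12$)
$w{\left(P \right)} = -27 + P$ ($w{\left(P \right)} = -3 + \left(P - 24\right) = -3 + \left(-24 + P\right) = -27 + P$)
$\frac{36490 + j{\left(M \right)}}{w{\left(-31 \right)} - 36211} = \frac{36490 - 38 \cdot 12^{2}}{\left(-27 - 31\right) - 36211} = \frac{36490 - 5472}{-58 - 36211} = \frac{36490 - 5472}{-36269} = 31018 \left(- \frac{1}{36269}\right) = - \frac{31018}{36269}$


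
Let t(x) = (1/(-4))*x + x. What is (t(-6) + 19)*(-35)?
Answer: -1015/2 ≈ -507.50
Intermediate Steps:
t(x) = 3*x/4 (t(x) = (1*(-¼))*x + x = -x/4 + x = 3*x/4)
(t(-6) + 19)*(-35) = ((¾)*(-6) + 19)*(-35) = (-9/2 + 19)*(-35) = (29/2)*(-35) = -1015/2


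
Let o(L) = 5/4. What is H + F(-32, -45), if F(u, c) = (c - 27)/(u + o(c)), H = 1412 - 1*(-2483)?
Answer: 159791/41 ≈ 3897.3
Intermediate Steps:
H = 3895 (H = 1412 + 2483 = 3895)
o(L) = 5/4 (o(L) = 5*(¼) = 5/4)
F(u, c) = (-27 + c)/(5/4 + u) (F(u, c) = (c - 27)/(u + 5/4) = (-27 + c)/(5/4 + u))
H + F(-32, -45) = 3895 + 4*(-27 - 45)/(5 + 4*(-32)) = 3895 + 4*(-72)/(5 - 128) = 3895 + 4*(-72)/(-123) = 3895 + 4*(-1/123)*(-72) = 3895 + 96/41 = 159791/41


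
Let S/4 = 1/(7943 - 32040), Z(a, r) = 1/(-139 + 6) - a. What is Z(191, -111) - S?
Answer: -612159656/3204901 ≈ -191.01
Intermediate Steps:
Z(a, r) = -1/133 - a (Z(a, r) = 1/(-133) - a = -1/133 - a)
S = -4/24097 (S = 4/(7943 - 32040) = 4/(-24097) = 4*(-1/24097) = -4/24097 ≈ -0.00016600)
Z(191, -111) - S = (-1/133 - 1*191) - 1*(-4/24097) = (-1/133 - 191) + 4/24097 = -25404/133 + 4/24097 = -612159656/3204901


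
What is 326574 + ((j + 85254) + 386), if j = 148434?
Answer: 560648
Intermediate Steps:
326574 + ((j + 85254) + 386) = 326574 + ((148434 + 85254) + 386) = 326574 + (233688 + 386) = 326574 + 234074 = 560648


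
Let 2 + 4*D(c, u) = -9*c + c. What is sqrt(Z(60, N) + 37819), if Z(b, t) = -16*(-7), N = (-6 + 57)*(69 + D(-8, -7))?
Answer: sqrt(37931) ≈ 194.76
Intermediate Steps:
D(c, u) = -1/2 - 2*c (D(c, u) = -1/2 + (-9*c + c)/4 = -1/2 + (-8*c)/4 = -1/2 - 2*c)
N = 8619/2 (N = (-6 + 57)*(69 + (-1/2 - 2*(-8))) = 51*(69 + (-1/2 + 16)) = 51*(69 + 31/2) = 51*(169/2) = 8619/2 ≈ 4309.5)
Z(b, t) = 112
sqrt(Z(60, N) + 37819) = sqrt(112 + 37819) = sqrt(37931)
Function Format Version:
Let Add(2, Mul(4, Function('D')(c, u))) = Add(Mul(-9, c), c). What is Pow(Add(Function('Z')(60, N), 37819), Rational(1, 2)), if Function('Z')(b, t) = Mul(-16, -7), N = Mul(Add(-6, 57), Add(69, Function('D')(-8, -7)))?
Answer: Pow(37931, Rational(1, 2)) ≈ 194.76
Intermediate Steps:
Function('D')(c, u) = Add(Rational(-1, 2), Mul(-2, c)) (Function('D')(c, u) = Add(Rational(-1, 2), Mul(Rational(1, 4), Add(Mul(-9, c), c))) = Add(Rational(-1, 2), Mul(Rational(1, 4), Mul(-8, c))) = Add(Rational(-1, 2), Mul(-2, c)))
N = Rational(8619, 2) (N = Mul(Add(-6, 57), Add(69, Add(Rational(-1, 2), Mul(-2, -8)))) = Mul(51, Add(69, Add(Rational(-1, 2), 16))) = Mul(51, Add(69, Rational(31, 2))) = Mul(51, Rational(169, 2)) = Rational(8619, 2) ≈ 4309.5)
Function('Z')(b, t) = 112
Pow(Add(Function('Z')(60, N), 37819), Rational(1, 2)) = Pow(Add(112, 37819), Rational(1, 2)) = Pow(37931, Rational(1, 2))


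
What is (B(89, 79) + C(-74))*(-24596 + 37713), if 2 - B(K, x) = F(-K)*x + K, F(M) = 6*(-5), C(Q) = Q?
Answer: 28975453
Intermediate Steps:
F(M) = -30
B(K, x) = 2 - K + 30*x (B(K, x) = 2 - (-30*x + K) = 2 - (K - 30*x) = 2 + (-K + 30*x) = 2 - K + 30*x)
(B(89, 79) + C(-74))*(-24596 + 37713) = ((2 - 1*89 + 30*79) - 74)*(-24596 + 37713) = ((2 - 89 + 2370) - 74)*13117 = (2283 - 74)*13117 = 2209*13117 = 28975453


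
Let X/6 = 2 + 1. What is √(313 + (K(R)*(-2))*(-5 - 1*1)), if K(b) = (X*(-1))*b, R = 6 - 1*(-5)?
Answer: I*√2063 ≈ 45.42*I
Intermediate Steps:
X = 18 (X = 6*(2 + 1) = 6*3 = 18)
R = 11 (R = 6 + 5 = 11)
K(b) = -18*b (K(b) = (18*(-1))*b = -18*b)
√(313 + (K(R)*(-2))*(-5 - 1*1)) = √(313 + (-18*11*(-2))*(-5 - 1*1)) = √(313 + (-198*(-2))*(-5 - 1)) = √(313 + 396*(-6)) = √(313 - 2376) = √(-2063) = I*√2063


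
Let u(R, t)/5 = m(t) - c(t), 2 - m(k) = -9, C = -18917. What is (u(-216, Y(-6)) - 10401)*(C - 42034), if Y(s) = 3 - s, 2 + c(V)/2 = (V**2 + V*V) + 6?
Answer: 731777706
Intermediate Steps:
m(k) = 11 (m(k) = 2 - 1*(-9) = 2 + 9 = 11)
c(V) = 8 + 4*V**2 (c(V) = -4 + 2*((V**2 + V*V) + 6) = -4 + 2*((V**2 + V**2) + 6) = -4 + 2*(2*V**2 + 6) = -4 + 2*(6 + 2*V**2) = -4 + (12 + 4*V**2) = 8 + 4*V**2)
u(R, t) = 15 - 20*t**2 (u(R, t) = 5*(11 - (8 + 4*t**2)) = 5*(11 + (-8 - 4*t**2)) = 5*(3 - 4*t**2) = 15 - 20*t**2)
(u(-216, Y(-6)) - 10401)*(C - 42034) = ((15 - 20*(3 - 1*(-6))**2) - 10401)*(-18917 - 42034) = ((15 - 20*(3 + 6)**2) - 10401)*(-60951) = ((15 - 20*9**2) - 10401)*(-60951) = ((15 - 20*81) - 10401)*(-60951) = ((15 - 1620) - 10401)*(-60951) = (-1605 - 10401)*(-60951) = -12006*(-60951) = 731777706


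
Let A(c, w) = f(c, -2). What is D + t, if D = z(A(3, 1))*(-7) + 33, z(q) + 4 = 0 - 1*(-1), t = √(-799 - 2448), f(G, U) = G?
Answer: 54 + I*√3247 ≈ 54.0 + 56.982*I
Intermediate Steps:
t = I*√3247 (t = √(-3247) = I*√3247 ≈ 56.982*I)
A(c, w) = c
z(q) = -3 (z(q) = -4 + (0 - 1*(-1)) = -4 + (0 + 1) = -4 + 1 = -3)
D = 54 (D = -3*(-7) + 33 = 21 + 33 = 54)
D + t = 54 + I*√3247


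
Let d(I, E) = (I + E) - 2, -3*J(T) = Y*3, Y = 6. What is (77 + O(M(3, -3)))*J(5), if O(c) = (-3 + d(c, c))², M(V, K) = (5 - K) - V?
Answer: -612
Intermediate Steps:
J(T) = -6 (J(T) = -2*3 = -⅓*18 = -6)
d(I, E) = -2 + E + I (d(I, E) = (E + I) - 2 = -2 + E + I)
M(V, K) = 5 - K - V
O(c) = (-5 + 2*c)² (O(c) = (-3 + (-2 + c + c))² = (-3 + (-2 + 2*c))² = (-5 + 2*c)²)
(77 + O(M(3, -3)))*J(5) = (77 + (-5 + 2*(5 - 1*(-3) - 1*3))²)*(-6) = (77 + (-5 + 2*(5 + 3 - 3))²)*(-6) = (77 + (-5 + 2*5)²)*(-6) = (77 + (-5 + 10)²)*(-6) = (77 + 5²)*(-6) = (77 + 25)*(-6) = 102*(-6) = -612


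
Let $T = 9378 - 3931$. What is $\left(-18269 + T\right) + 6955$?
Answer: $-5867$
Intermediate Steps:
$T = 5447$ ($T = 9378 - 3931 = 5447$)
$\left(-18269 + T\right) + 6955 = \left(-18269 + 5447\right) + 6955 = -12822 + 6955 = -5867$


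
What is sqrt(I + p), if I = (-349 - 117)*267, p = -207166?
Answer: 2*I*sqrt(82897) ≈ 575.84*I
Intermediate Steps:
I = -124422 (I = -466*267 = -124422)
sqrt(I + p) = sqrt(-124422 - 207166) = sqrt(-331588) = 2*I*sqrt(82897)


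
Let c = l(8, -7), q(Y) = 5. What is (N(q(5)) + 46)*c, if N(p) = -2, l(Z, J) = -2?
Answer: -88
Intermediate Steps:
c = -2
(N(q(5)) + 46)*c = (-2 + 46)*(-2) = 44*(-2) = -88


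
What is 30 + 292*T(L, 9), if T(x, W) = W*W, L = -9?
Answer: 23682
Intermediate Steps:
T(x, W) = W²
30 + 292*T(L, 9) = 30 + 292*9² = 30 + 292*81 = 30 + 23652 = 23682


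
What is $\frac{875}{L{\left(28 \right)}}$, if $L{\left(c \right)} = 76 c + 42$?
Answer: $\frac{25}{62} \approx 0.40323$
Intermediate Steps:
$L{\left(c \right)} = 42 + 76 c$
$\frac{875}{L{\left(28 \right)}} = \frac{875}{42 + 76 \cdot 28} = \frac{875}{42 + 2128} = \frac{875}{2170} = 875 \cdot \frac{1}{2170} = \frac{25}{62}$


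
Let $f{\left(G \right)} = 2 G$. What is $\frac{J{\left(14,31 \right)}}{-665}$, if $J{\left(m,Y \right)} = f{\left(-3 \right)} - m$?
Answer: $\frac{4}{133} \approx 0.030075$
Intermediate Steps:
$J{\left(m,Y \right)} = -6 - m$ ($J{\left(m,Y \right)} = 2 \left(-3\right) - m = -6 - m$)
$\frac{J{\left(14,31 \right)}}{-665} = \frac{-6 - 14}{-665} = \left(-6 - 14\right) \left(- \frac{1}{665}\right) = \left(-20\right) \left(- \frac{1}{665}\right) = \frac{4}{133}$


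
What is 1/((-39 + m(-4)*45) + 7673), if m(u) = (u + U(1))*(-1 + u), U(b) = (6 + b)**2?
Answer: -1/2491 ≈ -0.00040145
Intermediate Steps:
m(u) = (-1 + u)*(49 + u) (m(u) = (u + (6 + 1)**2)*(-1 + u) = (u + 7**2)*(-1 + u) = (u + 49)*(-1 + u) = (49 + u)*(-1 + u) = (-1 + u)*(49 + u))
1/((-39 + m(-4)*45) + 7673) = 1/((-39 + (-49 + (-4)**2 + 48*(-4))*45) + 7673) = 1/((-39 + (-49 + 16 - 192)*45) + 7673) = 1/((-39 - 225*45) + 7673) = 1/((-39 - 10125) + 7673) = 1/(-10164 + 7673) = 1/(-2491) = -1/2491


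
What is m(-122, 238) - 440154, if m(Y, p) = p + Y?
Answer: -440038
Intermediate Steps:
m(Y, p) = Y + p
m(-122, 238) - 440154 = (-122 + 238) - 440154 = 116 - 440154 = -440038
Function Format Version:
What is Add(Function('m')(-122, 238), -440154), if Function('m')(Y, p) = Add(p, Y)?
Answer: -440038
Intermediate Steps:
Function('m')(Y, p) = Add(Y, p)
Add(Function('m')(-122, 238), -440154) = Add(Add(-122, 238), -440154) = Add(116, -440154) = -440038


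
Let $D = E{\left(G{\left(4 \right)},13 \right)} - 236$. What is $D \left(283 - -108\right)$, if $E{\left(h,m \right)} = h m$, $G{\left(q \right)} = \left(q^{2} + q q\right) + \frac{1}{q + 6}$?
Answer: $\frac{708883}{10} \approx 70888.0$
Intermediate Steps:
$G{\left(q \right)} = \frac{1}{6 + q} + 2 q^{2}$ ($G{\left(q \right)} = \left(q^{2} + q^{2}\right) + \frac{1}{6 + q} = 2 q^{2} + \frac{1}{6 + q} = \frac{1}{6 + q} + 2 q^{2}$)
$D = \frac{1813}{10}$ ($D = \frac{1 + 2 \cdot 4^{3} + 12 \cdot 4^{2}}{6 + 4} \cdot 13 - 236 = \frac{1 + 2 \cdot 64 + 12 \cdot 16}{10} \cdot 13 - 236 = \frac{1 + 128 + 192}{10} \cdot 13 - 236 = \frac{1}{10} \cdot 321 \cdot 13 - 236 = \frac{321}{10} \cdot 13 - 236 = \frac{4173}{10} - 236 = \frac{1813}{10} \approx 181.3$)
$D \left(283 - -108\right) = \frac{1813 \left(283 - -108\right)}{10} = \frac{1813 \left(283 + \left(-80 + 188\right)\right)}{10} = \frac{1813 \left(283 + 108\right)}{10} = \frac{1813}{10} \cdot 391 = \frac{708883}{10}$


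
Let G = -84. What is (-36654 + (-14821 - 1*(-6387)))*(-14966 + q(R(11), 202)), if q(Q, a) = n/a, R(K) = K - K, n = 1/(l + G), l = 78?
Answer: 204460474696/303 ≈ 6.7479e+8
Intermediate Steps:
n = -⅙ (n = 1/(78 - 84) = 1/(-6) = -⅙ ≈ -0.16667)
R(K) = 0
q(Q, a) = -1/(6*a)
(-36654 + (-14821 - 1*(-6387)))*(-14966 + q(R(11), 202)) = (-36654 + (-14821 - 1*(-6387)))*(-14966 - ⅙/202) = (-36654 + (-14821 + 6387))*(-14966 - ⅙*1/202) = (-36654 - 8434)*(-14966 - 1/1212) = -45088*(-18138793/1212) = 204460474696/303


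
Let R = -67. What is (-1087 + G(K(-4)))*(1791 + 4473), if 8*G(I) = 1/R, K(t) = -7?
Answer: -456201639/67 ≈ -6.8090e+6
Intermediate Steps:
G(I) = -1/536 (G(I) = (⅛)/(-67) = (⅛)*(-1/67) = -1/536)
(-1087 + G(K(-4)))*(1791 + 4473) = (-1087 - 1/536)*(1791 + 4473) = -582633/536*6264 = -456201639/67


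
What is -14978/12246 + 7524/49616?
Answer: -81376193/75949692 ≈ -1.0714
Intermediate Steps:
-14978/12246 + 7524/49616 = -14978*1/12246 + 7524*(1/49616) = -7489/6123 + 1881/12404 = -81376193/75949692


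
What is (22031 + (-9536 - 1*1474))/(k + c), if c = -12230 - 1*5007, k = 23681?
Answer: 11021/6444 ≈ 1.7103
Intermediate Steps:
c = -17237 (c = -12230 - 5007 = -17237)
(22031 + (-9536 - 1*1474))/(k + c) = (22031 + (-9536 - 1*1474))/(23681 - 17237) = (22031 + (-9536 - 1474))/6444 = (22031 - 11010)*(1/6444) = 11021*(1/6444) = 11021/6444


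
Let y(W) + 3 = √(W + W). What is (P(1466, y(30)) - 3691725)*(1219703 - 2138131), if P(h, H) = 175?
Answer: 3390422883400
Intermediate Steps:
y(W) = -3 + √2*√W (y(W) = -3 + √(W + W) = -3 + √(2*W) = -3 + √2*√W)
(P(1466, y(30)) - 3691725)*(1219703 - 2138131) = (175 - 3691725)*(1219703 - 2138131) = -3691550*(-918428) = 3390422883400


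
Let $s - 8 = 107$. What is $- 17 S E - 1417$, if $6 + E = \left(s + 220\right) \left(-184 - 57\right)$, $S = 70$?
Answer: $96080373$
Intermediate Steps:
$s = 115$ ($s = 8 + 107 = 115$)
$E = -80741$ ($E = -6 + \left(115 + 220\right) \left(-184 - 57\right) = -6 + 335 \left(-241\right) = -6 - 80735 = -80741$)
$- 17 S E - 1417 = \left(-17\right) 70 \left(-80741\right) - 1417 = \left(-1190\right) \left(-80741\right) - 1417 = 96081790 - 1417 = 96080373$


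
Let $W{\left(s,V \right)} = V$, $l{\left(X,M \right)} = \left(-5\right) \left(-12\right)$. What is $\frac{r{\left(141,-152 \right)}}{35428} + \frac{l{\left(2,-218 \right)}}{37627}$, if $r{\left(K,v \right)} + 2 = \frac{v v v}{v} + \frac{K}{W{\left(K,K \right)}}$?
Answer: $\frac{51260133}{78414668} \approx 0.65371$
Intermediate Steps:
$l{\left(X,M \right)} = 60$
$r{\left(K,v \right)} = -1 + v^{2}$ ($r{\left(K,v \right)} = -2 + \left(\frac{v v v}{v} + \frac{K}{K}\right) = -2 + \left(\frac{v^{2} v}{v} + 1\right) = -2 + \left(\frac{v^{3}}{v} + 1\right) = -2 + \left(v^{2} + 1\right) = -2 + \left(1 + v^{2}\right) = -1 + v^{2}$)
$\frac{r{\left(141,-152 \right)}}{35428} + \frac{l{\left(2,-218 \right)}}{37627} = \frac{-1 + \left(-152\right)^{2}}{35428} + \frac{60}{37627} = \left(-1 + 23104\right) \frac{1}{35428} + 60 \cdot \frac{1}{37627} = 23103 \cdot \frac{1}{35428} + \frac{60}{37627} = \frac{1359}{2084} + \frac{60}{37627} = \frac{51260133}{78414668}$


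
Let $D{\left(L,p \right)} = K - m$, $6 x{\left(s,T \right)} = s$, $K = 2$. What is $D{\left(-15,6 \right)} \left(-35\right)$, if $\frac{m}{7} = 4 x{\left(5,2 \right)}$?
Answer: $\frac{2240}{3} \approx 746.67$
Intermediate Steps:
$x{\left(s,T \right)} = \frac{s}{6}$
$m = \frac{70}{3}$ ($m = 7 \cdot 4 \cdot \frac{1}{6} \cdot 5 = 7 \cdot 4 \cdot \frac{5}{6} = 7 \cdot \frac{10}{3} = \frac{70}{3} \approx 23.333$)
$D{\left(L,p \right)} = - \frac{64}{3}$ ($D{\left(L,p \right)} = 2 - \frac{70}{3} = - \frac{64}{3}$)
$D{\left(-15,6 \right)} \left(-35\right) = \left(- \frac{64}{3}\right) \left(-35\right) = \frac{2240}{3}$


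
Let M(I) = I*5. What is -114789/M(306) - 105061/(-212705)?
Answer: -1617030061/21695910 ≈ -74.531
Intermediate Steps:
M(I) = 5*I
-114789/M(306) - 105061/(-212705) = -114789/(5*306) - 105061/(-212705) = -114789/1530 - 105061*(-1/212705) = -114789*1/1530 + 105061/212705 = -38263/510 + 105061/212705 = -1617030061/21695910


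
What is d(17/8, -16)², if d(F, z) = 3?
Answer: 9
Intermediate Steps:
d(17/8, -16)² = 3² = 9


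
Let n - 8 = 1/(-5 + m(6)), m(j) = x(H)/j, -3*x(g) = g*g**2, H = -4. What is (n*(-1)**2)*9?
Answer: 855/13 ≈ 65.769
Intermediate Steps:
x(g) = -g**3/3 (x(g) = -g*g**2/3 = -g**3/3)
m(j) = 64/(3*j) (m(j) = (-1/3*(-4)**3)/j = (-1/3*(-64))/j = 64/(3*j))
n = 95/13 (n = 8 + 1/(-5 + (64/3)/6) = 8 + 1/(-5 + (64/3)*(1/6)) = 8 + 1/(-5 + 32/9) = 8 + 1/(-13/9) = 8 - 9/13 = 95/13 ≈ 7.3077)
(n*(-1)**2)*9 = ((95/13)*(-1)**2)*9 = ((95/13)*1)*9 = (95/13)*9 = 855/13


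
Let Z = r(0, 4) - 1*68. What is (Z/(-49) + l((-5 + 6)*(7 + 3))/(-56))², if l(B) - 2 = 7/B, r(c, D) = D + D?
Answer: 21261321/15366400 ≈ 1.3836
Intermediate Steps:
r(c, D) = 2*D
l(B) = 2 + 7/B
Z = -60 (Z = 2*4 - 1*68 = 8 - 68 = -60)
(Z/(-49) + l((-5 + 6)*(7 + 3))/(-56))² = (-60/(-49) + (2 + 7/(((-5 + 6)*(7 + 3))))/(-56))² = (-60*(-1/49) + (2 + 7/((1*10)))*(-1/56))² = (60/49 + (2 + 7/10)*(-1/56))² = (60/49 + (27/10)*(-1/56))² = (60/49 - 27/560)² = (4611/3920)² = 21261321/15366400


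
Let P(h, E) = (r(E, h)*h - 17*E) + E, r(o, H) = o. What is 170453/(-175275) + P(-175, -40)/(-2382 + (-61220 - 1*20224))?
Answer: -868194121/816255675 ≈ -1.0636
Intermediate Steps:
P(h, E) = -16*E + E*h (P(h, E) = (E*h - 17*E) + E = (-17*E + E*h) + E = -16*E + E*h)
170453/(-175275) + P(-175, -40)/(-2382 + (-61220 - 1*20224)) = 170453/(-175275) + (-40*(-16 - 175))/(-2382 + (-61220 - 1*20224)) = 170453*(-1/175275) + (-40*(-191))/(-2382 + (-61220 - 20224)) = -170453/175275 + 7640/(-2382 - 81444) = -170453/175275 + 7640/(-83826) = -170453/175275 + 7640*(-1/83826) = -170453/175275 - 3820/41913 = -868194121/816255675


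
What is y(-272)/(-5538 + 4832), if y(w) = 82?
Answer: -41/353 ≈ -0.11615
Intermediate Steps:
y(-272)/(-5538 + 4832) = 82/(-5538 + 4832) = 82/(-706) = 82*(-1/706) = -41/353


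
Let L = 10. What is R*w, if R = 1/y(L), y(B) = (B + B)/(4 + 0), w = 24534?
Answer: 24534/5 ≈ 4906.8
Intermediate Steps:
y(B) = B/2 (y(B) = (2*B)/4 = (2*B)*(1/4) = B/2)
R = 1/5 (R = 1/((1/2)*10) = 1/5 ≈ 0.20000)
R*w = (1/5)*24534 = 24534/5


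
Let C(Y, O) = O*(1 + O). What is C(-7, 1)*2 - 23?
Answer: -19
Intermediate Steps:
C(-7, 1)*2 - 23 = (1*(1 + 1))*2 - 23 = (1*2)*2 - 23 = 2*2 - 23 = 4 - 23 = -19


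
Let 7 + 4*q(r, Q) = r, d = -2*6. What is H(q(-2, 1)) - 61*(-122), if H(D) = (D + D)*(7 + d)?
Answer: 14929/2 ≈ 7464.5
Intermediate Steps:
d = -12
q(r, Q) = -7/4 + r/4
H(D) = -10*D (H(D) = (D + D)*(7 - 12) = (2*D)*(-5) = -10*D)
H(q(-2, 1)) - 61*(-122) = -10*(-7/4 + (¼)*(-2)) - 61*(-122) = -10*(-7/4 - ½) + 7442 = -10*(-9/4) + 7442 = 45/2 + 7442 = 14929/2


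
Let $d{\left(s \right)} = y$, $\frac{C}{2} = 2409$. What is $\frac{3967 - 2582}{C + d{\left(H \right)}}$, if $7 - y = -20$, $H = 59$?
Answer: $\frac{277}{969} \approx 0.28586$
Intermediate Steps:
$C = 4818$ ($C = 2 \cdot 2409 = 4818$)
$y = 27$ ($y = 7 - -20 = 7 + 20 = 27$)
$d{\left(s \right)} = 27$
$\frac{3967 - 2582}{C + d{\left(H \right)}} = \frac{3967 - 2582}{4818 + 27} = \frac{1385}{4845} = 1385 \cdot \frac{1}{4845} = \frac{277}{969}$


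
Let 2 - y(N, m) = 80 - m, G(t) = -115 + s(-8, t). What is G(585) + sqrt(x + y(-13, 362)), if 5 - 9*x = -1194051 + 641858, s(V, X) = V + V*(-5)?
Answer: -83 + sqrt(554754)/3 ≈ 165.27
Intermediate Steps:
s(V, X) = -4*V (s(V, X) = V - 5*V = -4*V)
G(t) = -83 (G(t) = -115 - 4*(-8) = -115 + 32 = -83)
y(N, m) = -78 + m (y(N, m) = 2 - (80 - m) = 2 + (-80 + m) = -78 + m)
x = 184066/3 (x = 5/9 - (-1194051 + 641858)/9 = 5/9 - 1/9*(-552193) = 5/9 + 552193/9 = 184066/3 ≈ 61355.)
G(585) + sqrt(x + y(-13, 362)) = -83 + sqrt(184066/3 + (-78 + 362)) = -83 + sqrt(184066/3 + 284) = -83 + sqrt(184918/3) = -83 + sqrt(554754)/3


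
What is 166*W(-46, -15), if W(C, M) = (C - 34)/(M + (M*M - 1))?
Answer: -13280/209 ≈ -63.541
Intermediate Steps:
W(C, M) = (-34 + C)/(-1 + M + M²) (W(C, M) = (-34 + C)/(M + (M² - 1)) = (-34 + C)/(M + (-1 + M²)) = (-34 + C)/(-1 + M + M²))
166*W(-46, -15) = 166*((-34 - 46)/(-1 - 15 + (-15)²)) = 166*(-80/(-1 - 15 + 225)) = 166*(-80/209) = -13280/209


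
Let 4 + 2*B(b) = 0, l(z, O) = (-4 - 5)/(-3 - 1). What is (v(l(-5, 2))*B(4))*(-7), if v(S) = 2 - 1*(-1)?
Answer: 42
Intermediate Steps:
l(z, O) = 9/4 (l(z, O) = -9/(-4) = -9*(-¼) = 9/4)
B(b) = -2 (B(b) = -2 + (½)*0 = -2 + 0 = -2)
v(S) = 3 (v(S) = 2 + 1 = 3)
(v(l(-5, 2))*B(4))*(-7) = (3*(-2))*(-7) = -6*(-7) = 42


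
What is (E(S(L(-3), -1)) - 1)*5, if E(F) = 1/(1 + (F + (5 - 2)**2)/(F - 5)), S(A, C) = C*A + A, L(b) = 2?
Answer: -45/4 ≈ -11.250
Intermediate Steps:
S(A, C) = A + A*C (S(A, C) = A*C + A = A + A*C)
E(F) = 1/(1 + (9 + F)/(-5 + F)) (E(F) = 1/(1 + (F + 3**2)/(-5 + F)) = 1/(1 + (F + 9)/(-5 + F)) = 1/(1 + (9 + F)/(-5 + F)))
(E(S(L(-3), -1)) - 1)*5 = ((-5 + 2*(1 - 1))/(2*(2 + 2*(1 - 1))) - 1)*5 = ((-5 + 2*0)/(2*(2 + 2*0)) - 1)*5 = ((-5 + 0)/(2*(2 + 0)) - 1)*5 = ((1/2)*(-5)/2 - 1)*5 = ((1/2)*(1/2)*(-5) - 1)*5 = (-5/4 - 1)*5 = -9/4*5 = -45/4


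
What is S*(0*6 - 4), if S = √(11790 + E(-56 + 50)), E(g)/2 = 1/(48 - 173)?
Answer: -8*√1842185/25 ≈ -434.33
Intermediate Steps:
E(g) = -2/125 (E(g) = 2/(48 - 173) = 2/(-125) = 2*(-1/125) = -2/125)
S = 2*√1842185/25 (S = √(11790 - 2/125) = √(1473748/125) = 2*√1842185/25 ≈ 108.58)
S*(0*6 - 4) = (2*√1842185/25)*(0*6 - 4) = (2*√1842185/25)*(0 - 4) = (2*√1842185/25)*(-4) = -8*√1842185/25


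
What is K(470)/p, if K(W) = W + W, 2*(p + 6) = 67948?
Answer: 235/8492 ≈ 0.027673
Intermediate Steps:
p = 33968 (p = -6 + (½)*67948 = -6 + 33974 = 33968)
K(W) = 2*W
K(470)/p = (2*470)/33968 = 940*(1/33968) = 235/8492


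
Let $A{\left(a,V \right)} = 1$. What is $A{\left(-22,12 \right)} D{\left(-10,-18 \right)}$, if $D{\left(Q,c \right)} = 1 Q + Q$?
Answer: $-20$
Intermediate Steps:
$D{\left(Q,c \right)} = 2 Q$ ($D{\left(Q,c \right)} = Q + Q = 2 Q$)
$A{\left(-22,12 \right)} D{\left(-10,-18 \right)} = 1 \cdot 2 \left(-10\right) = 1 \left(-20\right) = -20$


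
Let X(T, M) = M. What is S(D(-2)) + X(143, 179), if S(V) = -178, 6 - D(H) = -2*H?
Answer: 1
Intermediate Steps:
D(H) = 6 + 2*H (D(H) = 6 - (-2)*H = 6 + 2*H)
S(D(-2)) + X(143, 179) = -178 + 179 = 1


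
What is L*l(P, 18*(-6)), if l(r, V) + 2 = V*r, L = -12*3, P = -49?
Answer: -190440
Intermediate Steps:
L = -36
l(r, V) = -2 + V*r
L*l(P, 18*(-6)) = -36*(-2 + (18*(-6))*(-49)) = -36*(-2 - 108*(-49)) = -36*(-2 + 5292) = -36*5290 = -190440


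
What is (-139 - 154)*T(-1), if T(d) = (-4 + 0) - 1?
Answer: 1465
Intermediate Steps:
T(d) = -5 (T(d) = -4 - 1 = -5)
(-139 - 154)*T(-1) = (-139 - 154)*(-5) = -293*(-5) = 1465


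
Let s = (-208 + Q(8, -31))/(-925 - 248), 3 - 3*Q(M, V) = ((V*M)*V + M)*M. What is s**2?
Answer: 3867471721/12383361 ≈ 312.31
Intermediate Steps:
Q(M, V) = 1 - M*(M + M*V**2)/3 (Q(M, V) = 1 - ((V*M)*V + M)*M/3 = 1 - ((M*V)*V + M)*M/3 = 1 - (M*V**2 + M)*M/3 = 1 - (M + M*V**2)*M/3 = 1 - M*(M + M*V**2)/3)
s = 62189/3519 (s = (-208 + (1 - 1/3*8**2 - 1/3*8**2*(-31)**2))/(-925 - 248) = (-208 + (1 - 1/3*64 - 1/3*64*961))/(-1173) = (-208 + (1 - 64/3 - 61504/3))*(-1/1173) = (-208 - 61565/3)*(-1/1173) = -62189/3*(-1/1173) = 62189/3519 ≈ 17.672)
s**2 = (62189/3519)**2 = 3867471721/12383361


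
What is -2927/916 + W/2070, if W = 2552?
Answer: -1860629/948060 ≈ -1.9626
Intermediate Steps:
-2927/916 + W/2070 = -2927/916 + 2552/2070 = -2927*1/916 + 2552*(1/2070) = -2927/916 + 1276/1035 = -1860629/948060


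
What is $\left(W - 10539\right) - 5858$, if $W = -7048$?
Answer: $-23445$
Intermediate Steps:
$\left(W - 10539\right) - 5858 = \left(-7048 - 10539\right) - 5858 = -17587 - 5858 = -23445$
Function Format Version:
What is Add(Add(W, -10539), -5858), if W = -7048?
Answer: -23445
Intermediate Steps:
Add(Add(W, -10539), -5858) = Add(Add(-7048, -10539), -5858) = Add(-17587, -5858) = -23445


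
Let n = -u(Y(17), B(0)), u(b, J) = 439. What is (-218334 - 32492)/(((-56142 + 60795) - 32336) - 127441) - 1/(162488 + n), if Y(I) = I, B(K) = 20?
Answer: 20322973675/12568844538 ≈ 1.6169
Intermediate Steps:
n = -439 (n = -1*439 = -439)
(-218334 - 32492)/(((-56142 + 60795) - 32336) - 127441) - 1/(162488 + n) = (-218334 - 32492)/(((-56142 + 60795) - 32336) - 127441) - 1/(162488 - 439) = -250826/((4653 - 32336) - 127441) - 1/162049 = -250826/(-27683 - 127441) - 1*1/162049 = -250826/(-155124) - 1/162049 = -250826*(-1/155124) - 1/162049 = 125413/77562 - 1/162049 = 20322973675/12568844538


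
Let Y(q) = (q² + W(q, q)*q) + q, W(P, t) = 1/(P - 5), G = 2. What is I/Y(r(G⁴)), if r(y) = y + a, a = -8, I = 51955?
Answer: 155865/224 ≈ 695.83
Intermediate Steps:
W(P, t) = 1/(-5 + P)
r(y) = -8 + y (r(y) = y - 8 = -8 + y)
Y(q) = q + q² + q/(-5 + q) (Y(q) = (q² + q/(-5 + q)) + q = q + q² + q/(-5 + q))
I/Y(r(G⁴)) = 51955/(((-8 + 2⁴)*(1 + (1 + (-8 + 2⁴))*(-5 + (-8 + 2⁴)))/(-5 + (-8 + 2⁴)))) = 51955/(((-8 + 16)*(1 + (1 + (-8 + 16))*(-5 + (-8 + 16)))/(-5 + (-8 + 16)))) = 51955/((8*(1 + (1 + 8)*(-5 + 8))/(-5 + 8))) = 51955/((8*(1 + 9*3)/3)) = 51955/((8*(⅓)*(1 + 27))) = 51955/((8*(⅓)*28)) = 51955/(224/3) = 51955*(3/224) = 155865/224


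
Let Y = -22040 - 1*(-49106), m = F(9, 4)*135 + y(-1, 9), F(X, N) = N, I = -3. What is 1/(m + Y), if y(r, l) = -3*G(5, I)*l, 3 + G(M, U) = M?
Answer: 1/27552 ≈ 3.6295e-5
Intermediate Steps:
G(M, U) = -3 + M
y(r, l) = -6*l (y(r, l) = -3*(-3 + 5)*l = -6*l)
m = 486 (m = 4*135 - 6*9 = 540 - 54 = 486)
Y = 27066 (Y = -22040 + 49106 = 27066)
1/(m + Y) = 1/(486 + 27066) = 1/27552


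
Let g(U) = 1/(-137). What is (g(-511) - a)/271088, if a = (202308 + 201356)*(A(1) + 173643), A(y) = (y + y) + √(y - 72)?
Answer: -9602910233361/37139056 - 25229*I*√71/16943 ≈ -2.5857e+5 - 12.547*I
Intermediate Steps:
g(U) = -1/137
A(y) = √(-72 + y) + 2*y (A(y) = 2*y + √(-72 + y) = √(-72 + y) + 2*y)
a = 70094235280 + 403664*I*√71 (a = (202308 + 201356)*((√(-72 + 1) + 2*1) + 173643) = 403664*((√(-71) + 2) + 173643) = 403664*((I*√71 + 2) + 173643) = 403664*((2 + I*√71) + 173643) = 403664*(173645 + I*√71) = 70094235280 + 403664*I*√71 ≈ 7.0094e+10 + 3.4013e+6*I)
(g(-511) - a)/271088 = (-1/137 - (70094235280 + 403664*I*√71))/271088 = (-1/137 + (-70094235280 - 403664*I*√71))*(1/271088) = (-9602910233361/137 - 403664*I*√71)*(1/271088) = -9602910233361/37139056 - 25229*I*√71/16943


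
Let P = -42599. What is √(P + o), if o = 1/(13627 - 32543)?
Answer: I*√3810640897365/9458 ≈ 206.4*I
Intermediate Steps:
o = -1/18916 (o = 1/(-18916) = -1/18916 ≈ -5.2865e-5)
√(P + o) = √(-42599 - 1/18916) = √(-805802685/18916) = I*√3810640897365/9458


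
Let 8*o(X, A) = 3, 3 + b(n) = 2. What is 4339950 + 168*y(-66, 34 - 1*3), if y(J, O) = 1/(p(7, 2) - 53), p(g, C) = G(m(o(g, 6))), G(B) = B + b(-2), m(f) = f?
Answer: 620612402/143 ≈ 4.3399e+6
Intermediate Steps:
b(n) = -1 (b(n) = -3 + 2 = -1)
o(X, A) = 3/8 (o(X, A) = (⅛)*3 = 3/8)
G(B) = -1 + B (G(B) = B - 1 = -1 + B)
p(g, C) = -5/8 (p(g, C) = -1 + 3/8 = -5/8)
y(J, O) = -8/429 (y(J, O) = 1/(-5/8 - 53) = 1/(-429/8) = -8/429)
4339950 + 168*y(-66, 34 - 1*3) = 4339950 + 168*(-8/429) = 4339950 - 448/143 = 620612402/143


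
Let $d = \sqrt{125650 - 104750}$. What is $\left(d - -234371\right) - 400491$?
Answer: $-166120 + 10 \sqrt{209} \approx -1.6598 \cdot 10^{5}$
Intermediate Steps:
$d = 10 \sqrt{209}$ ($d = \sqrt{20900} = 10 \sqrt{209} \approx 144.57$)
$\left(d - -234371\right) - 400491 = \left(10 \sqrt{209} - -234371\right) - 400491 = \left(10 \sqrt{209} + 234371\right) - 400491 = \left(234371 + 10 \sqrt{209}\right) - 400491 = -166120 + 10 \sqrt{209}$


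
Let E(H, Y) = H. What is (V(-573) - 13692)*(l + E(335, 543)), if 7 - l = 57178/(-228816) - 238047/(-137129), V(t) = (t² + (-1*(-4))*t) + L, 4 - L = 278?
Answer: 1667147501202748379/15688654632 ≈ 1.0626e+8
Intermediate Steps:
L = -274 (L = 4 - 1*278 = 4 - 278 = -274)
V(t) = -274 + t² + 4*t (V(t) = (t² + (-1*(-4))*t) - 274 = (t² + 4*t) - 274 = -274 + t² + 4*t)
l = 86506482229/15688654632 (l = 7 - (57178/(-228816) - 238047/(-137129)) = 7 - (57178*(-1/228816) - 238047*(-1/137129)) = 7 - (-28589/114408 + 238047/137129) = 7 - 1*23314100195/15688654632 = 7 - 23314100195/15688654632 = 86506482229/15688654632 ≈ 5.5140)
(V(-573) - 13692)*(l + E(335, 543)) = ((-274 + (-573)² + 4*(-573)) - 13692)*(86506482229/15688654632 + 335) = ((-274 + 328329 - 2292) - 13692)*(5342205783949/15688654632) = (325763 - 13692)*(5342205783949/15688654632) = 312071*(5342205783949/15688654632) = 1667147501202748379/15688654632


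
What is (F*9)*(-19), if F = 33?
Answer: -5643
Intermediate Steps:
(F*9)*(-19) = (33*9)*(-19) = 297*(-19) = -5643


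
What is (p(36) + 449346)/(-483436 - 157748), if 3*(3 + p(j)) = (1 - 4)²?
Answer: -74891/106864 ≈ -0.70081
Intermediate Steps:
p(j) = 0 (p(j) = -3 + (1 - 4)²/3 = -3 + (⅓)*(-3)² = -3 + (⅓)*9 = -3 + 3 = 0)
(p(36) + 449346)/(-483436 - 157748) = (0 + 449346)/(-483436 - 157748) = 449346/(-641184) = 449346*(-1/641184) = -74891/106864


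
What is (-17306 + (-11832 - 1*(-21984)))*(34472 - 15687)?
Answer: -134387890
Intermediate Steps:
(-17306 + (-11832 - 1*(-21984)))*(34472 - 15687) = (-17306 + (-11832 + 21984))*18785 = (-17306 + 10152)*18785 = -7154*18785 = -134387890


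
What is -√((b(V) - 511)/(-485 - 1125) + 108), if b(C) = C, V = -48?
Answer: -√280846790/1610 ≈ -10.409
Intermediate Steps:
-√((b(V) - 511)/(-485 - 1125) + 108) = -√((-48 - 511)/(-485 - 1125) + 108) = -√(-559/(-1610) + 108) = -√(-559*(-1/1610) + 108) = -√(559/1610 + 108) = -√(174439/1610) = -√280846790/1610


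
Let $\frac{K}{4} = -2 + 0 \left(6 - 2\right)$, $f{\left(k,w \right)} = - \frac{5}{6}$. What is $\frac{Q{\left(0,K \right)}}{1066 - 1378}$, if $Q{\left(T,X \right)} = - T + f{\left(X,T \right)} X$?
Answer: $- \frac{5}{234} \approx -0.021368$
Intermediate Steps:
$f{\left(k,w \right)} = - \frac{5}{6}$ ($f{\left(k,w \right)} = \left(-5\right) \frac{1}{6} = - \frac{5}{6}$)
$K = -8$ ($K = 4 \left(-2 + 0 \left(6 - 2\right)\right) = 4 \left(-2 + 0 \cdot 4\right) = 4 \left(-2 + 0\right) = 4 \left(-2\right) = -8$)
$Q{\left(T,X \right)} = - T - \frac{5 X}{6}$
$\frac{Q{\left(0,K \right)}}{1066 - 1378} = \frac{\left(-1\right) 0 - - \frac{20}{3}}{1066 - 1378} = \frac{0 + \frac{20}{3}}{-312} = \frac{20}{3} \left(- \frac{1}{312}\right) = - \frac{5}{234}$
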